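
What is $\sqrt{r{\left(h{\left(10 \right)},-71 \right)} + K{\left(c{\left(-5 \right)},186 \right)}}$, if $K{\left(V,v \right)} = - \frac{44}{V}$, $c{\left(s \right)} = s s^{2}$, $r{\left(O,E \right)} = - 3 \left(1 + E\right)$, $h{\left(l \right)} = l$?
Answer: $\frac{\sqrt{131470}}{25} \approx 14.504$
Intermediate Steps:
$r{\left(O,E \right)} = -3 - 3 E$
$c{\left(s \right)} = s^{3}$
$\sqrt{r{\left(h{\left(10 \right)},-71 \right)} + K{\left(c{\left(-5 \right)},186 \right)}} = \sqrt{\left(-3 - -213\right) - \frac{44}{\left(-5\right)^{3}}} = \sqrt{\left(-3 + 213\right) - \frac{44}{-125}} = \sqrt{210 - - \frac{44}{125}} = \sqrt{210 + \frac{44}{125}} = \sqrt{\frac{26294}{125}} = \frac{\sqrt{131470}}{25}$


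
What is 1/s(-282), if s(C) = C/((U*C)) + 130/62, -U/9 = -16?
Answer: 4464/9391 ≈ 0.47535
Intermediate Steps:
U = 144 (U = -9*(-16) = 144)
s(C) = 9391/4464 (s(C) = C/((144*C)) + 130/62 = C*(1/(144*C)) + 130*(1/62) = 1/144 + 65/31 = 9391/4464)
1/s(-282) = 1/(9391/4464) = 4464/9391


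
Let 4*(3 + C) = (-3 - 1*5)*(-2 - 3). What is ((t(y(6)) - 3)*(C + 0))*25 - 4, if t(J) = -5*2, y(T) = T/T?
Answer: -2279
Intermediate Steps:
y(T) = 1
C = 7 (C = -3 + ((-3 - 1*5)*(-2 - 3))/4 = -3 + ((-3 - 5)*(-5))/4 = -3 + (-8*(-5))/4 = -3 + (¼)*40 = -3 + 10 = 7)
t(J) = -10
((t(y(6)) - 3)*(C + 0))*25 - 4 = ((-10 - 3)*(7 + 0))*25 - 4 = -13*7*25 - 4 = -91*25 - 4 = -2275 - 4 = -2279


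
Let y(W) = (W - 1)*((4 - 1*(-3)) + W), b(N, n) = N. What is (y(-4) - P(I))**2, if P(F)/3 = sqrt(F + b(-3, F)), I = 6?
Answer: 252 + 90*sqrt(3) ≈ 407.88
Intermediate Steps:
y(W) = (-1 + W)*(7 + W) (y(W) = (-1 + W)*((4 + 3) + W) = (-1 + W)*(7 + W))
P(F) = 3*sqrt(-3 + F) (P(F) = 3*sqrt(F - 3) = 3*sqrt(-3 + F))
(y(-4) - P(I))**2 = ((-7 + (-4)**2 + 6*(-4)) - 3*sqrt(-3 + 6))**2 = ((-7 + 16 - 24) - 3*sqrt(3))**2 = (-15 - 3*sqrt(3))**2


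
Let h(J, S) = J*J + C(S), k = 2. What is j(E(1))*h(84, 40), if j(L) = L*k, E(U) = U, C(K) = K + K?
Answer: 14272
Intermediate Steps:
C(K) = 2*K
h(J, S) = J² + 2*S (h(J, S) = J*J + 2*S = J² + 2*S)
j(L) = 2*L (j(L) = L*2 = 2*L)
j(E(1))*h(84, 40) = (2*1)*(84² + 2*40) = 2*(7056 + 80) = 2*7136 = 14272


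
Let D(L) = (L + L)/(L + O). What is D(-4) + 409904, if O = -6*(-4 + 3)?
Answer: 409900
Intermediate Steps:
O = 6 (O = -6*(-1) = 6)
D(L) = 2*L/(6 + L) (D(L) = (L + L)/(L + 6) = (2*L)/(6 + L) = 2*L/(6 + L))
D(-4) + 409904 = 2*(-4)/(6 - 4) + 409904 = 2*(-4)/2 + 409904 = 2*(-4)*(1/2) + 409904 = -4 + 409904 = 409900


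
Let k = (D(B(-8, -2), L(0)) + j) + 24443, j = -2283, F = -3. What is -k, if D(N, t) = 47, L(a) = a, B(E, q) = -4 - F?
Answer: -22207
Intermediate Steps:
B(E, q) = -1 (B(E, q) = -4 - 1*(-3) = -4 + 3 = -1)
k = 22207 (k = (47 - 2283) + 24443 = -2236 + 24443 = 22207)
-k = -1*22207 = -22207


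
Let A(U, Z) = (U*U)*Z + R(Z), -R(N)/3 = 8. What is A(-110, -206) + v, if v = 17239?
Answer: -2475385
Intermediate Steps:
R(N) = -24 (R(N) = -3*8 = -24)
A(U, Z) = -24 + Z*U² (A(U, Z) = (U*U)*Z - 24 = U²*Z - 24 = Z*U² - 24 = -24 + Z*U²)
A(-110, -206) + v = (-24 - 206*(-110)²) + 17239 = (-24 - 206*12100) + 17239 = (-24 - 2492600) + 17239 = -2492624 + 17239 = -2475385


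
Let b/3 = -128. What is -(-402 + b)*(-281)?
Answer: -220866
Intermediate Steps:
b = -384 (b = 3*(-128) = -384)
-(-402 + b)*(-281) = -(-402 - 384)*(-281) = -(-786)*(-281) = -1*220866 = -220866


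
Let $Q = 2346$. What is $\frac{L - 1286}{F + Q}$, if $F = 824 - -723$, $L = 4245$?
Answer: $\frac{2959}{3893} \approx 0.76008$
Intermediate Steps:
$F = 1547$ ($F = 824 + 723 = 1547$)
$\frac{L - 1286}{F + Q} = \frac{4245 - 1286}{1547 + 2346} = \frac{2959}{3893}$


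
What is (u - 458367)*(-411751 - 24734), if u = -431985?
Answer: 388625292720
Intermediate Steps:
(u - 458367)*(-411751 - 24734) = (-431985 - 458367)*(-411751 - 24734) = -890352*(-436485) = 388625292720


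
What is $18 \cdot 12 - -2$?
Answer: $218$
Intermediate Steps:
$18 \cdot 12 - -2 = 216 + \left(-4 + 6\right) = 216 + 2 = 218$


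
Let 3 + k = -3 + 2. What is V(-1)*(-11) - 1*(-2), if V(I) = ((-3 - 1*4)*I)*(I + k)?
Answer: 387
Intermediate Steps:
k = -4 (k = -3 + (-3 + 2) = -3 - 1 = -4)
V(I) = -7*I*(-4 + I) (V(I) = ((-3 - 1*4)*I)*(I - 4) = ((-3 - 4)*I)*(-4 + I) = (-7*I)*(-4 + I) = -7*I*(-4 + I))
V(-1)*(-11) - 1*(-2) = (7*(-1)*(4 - 1*(-1)))*(-11) - 1*(-2) = (7*(-1)*(4 + 1))*(-11) + 2 = (7*(-1)*5)*(-11) + 2 = -35*(-11) + 2 = 385 + 2 = 387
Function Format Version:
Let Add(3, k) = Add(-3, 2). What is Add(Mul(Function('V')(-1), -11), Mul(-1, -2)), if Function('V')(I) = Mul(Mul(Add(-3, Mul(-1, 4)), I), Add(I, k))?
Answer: 387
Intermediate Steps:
k = -4 (k = Add(-3, Add(-3, 2)) = Add(-3, -1) = -4)
Function('V')(I) = Mul(-7, I, Add(-4, I)) (Function('V')(I) = Mul(Mul(Add(-3, Mul(-1, 4)), I), Add(I, -4)) = Mul(Mul(Add(-3, -4), I), Add(-4, I)) = Mul(Mul(-7, I), Add(-4, I)) = Mul(-7, I, Add(-4, I)))
Add(Mul(Function('V')(-1), -11), Mul(-1, -2)) = Add(Mul(Mul(7, -1, Add(4, Mul(-1, -1))), -11), Mul(-1, -2)) = Add(Mul(Mul(7, -1, Add(4, 1)), -11), 2) = Add(Mul(Mul(7, -1, 5), -11), 2) = Add(Mul(-35, -11), 2) = Add(385, 2) = 387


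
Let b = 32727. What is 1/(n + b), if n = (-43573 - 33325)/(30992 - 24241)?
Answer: 6751/220863079 ≈ 3.0566e-5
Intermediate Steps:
n = -76898/6751 ≈ -11.391
1/(n + b) = 1/(-76898/6751 + 32727) = 1/(220863079/6751) = 6751/220863079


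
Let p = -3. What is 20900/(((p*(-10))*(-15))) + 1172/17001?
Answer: -262810/5667 ≈ -46.375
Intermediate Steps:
20900/(((p*(-10))*(-15))) + 1172/17001 = 20900/((-3*(-10)*(-15))) + 1172/17001 = 20900/((30*(-15))) + 1172*(1/17001) = 20900/(-450) + 1172/17001 = 20900*(-1/450) + 1172/17001 = -418/9 + 1172/17001 = -262810/5667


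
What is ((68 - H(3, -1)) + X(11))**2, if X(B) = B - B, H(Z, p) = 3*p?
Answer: 5041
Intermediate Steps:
X(B) = 0
((68 - H(3, -1)) + X(11))**2 = ((68 - 3*(-1)) + 0)**2 = ((68 - 1*(-3)) + 0)**2 = ((68 + 3) + 0)**2 = (71 + 0)**2 = 71**2 = 5041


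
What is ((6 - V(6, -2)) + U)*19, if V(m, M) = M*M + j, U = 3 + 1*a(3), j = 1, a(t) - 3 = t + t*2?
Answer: 304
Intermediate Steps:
a(t) = 3 + 3*t (a(t) = 3 + (t + t*2) = 3 + (t + 2*t) = 3 + 3*t)
U = 15 (U = 3 + 1*(3 + 3*3) = 3 + 1*(3 + 9) = 3 + 1*12 = 3 + 12 = 15)
V(m, M) = 1 + M² (V(m, M) = M*M + 1 = M² + 1 = 1 + M²)
((6 - V(6, -2)) + U)*19 = ((6 - (1 + (-2)²)) + 15)*19 = ((6 - (1 + 4)) + 15)*19 = ((6 - 1*5) + 15)*19 = ((6 - 5) + 15)*19 = (1 + 15)*19 = 16*19 = 304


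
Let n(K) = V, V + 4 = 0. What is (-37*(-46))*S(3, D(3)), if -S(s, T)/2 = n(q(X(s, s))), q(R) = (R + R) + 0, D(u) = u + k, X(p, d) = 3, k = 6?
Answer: 13616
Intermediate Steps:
D(u) = 6 + u (D(u) = u + 6 = 6 + u)
V = -4 (V = -4 + 0 = -4)
q(R) = 2*R (q(R) = 2*R + 0 = 2*R)
n(K) = -4
S(s, T) = 8 (S(s, T) = -2*(-4) = 8)
(-37*(-46))*S(3, D(3)) = -37*(-46)*8 = 1702*8 = 13616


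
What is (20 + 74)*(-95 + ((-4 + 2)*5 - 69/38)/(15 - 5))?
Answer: -1717803/190 ≈ -9041.1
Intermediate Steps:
(20 + 74)*(-95 + ((-4 + 2)*5 - 69/38)/(15 - 5)) = 94*(-95 + (-2*5 - 69*1/38)/10) = 94*(-95 + (-10 - 69/38)*(⅒)) = 94*(-95 - 449/38*⅒) = 94*(-95 - 449/380) = 94*(-36549/380) = -1717803/190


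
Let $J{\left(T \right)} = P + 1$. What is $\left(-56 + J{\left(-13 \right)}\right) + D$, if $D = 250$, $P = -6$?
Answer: $189$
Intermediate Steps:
$J{\left(T \right)} = -5$ ($J{\left(T \right)} = -6 + 1 = -5$)
$\left(-56 + J{\left(-13 \right)}\right) + D = \left(-56 - 5\right) + 250 = -61 + 250 = 189$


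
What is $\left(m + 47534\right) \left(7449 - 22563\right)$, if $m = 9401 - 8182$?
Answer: $-736852842$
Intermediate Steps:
$m = 1219$ ($m = 9401 - 8182 = 1219$)
$\left(m + 47534\right) \left(7449 - 22563\right) = \left(1219 + 47534\right) \left(7449 - 22563\right) = 48753 \left(7449 - 22563\right) = 48753 \left(-15114\right) = -736852842$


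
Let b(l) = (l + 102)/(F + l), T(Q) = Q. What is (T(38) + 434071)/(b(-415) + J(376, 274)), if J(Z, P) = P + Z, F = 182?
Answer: 101147397/151763 ≈ 666.48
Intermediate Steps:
b(l) = (102 + l)/(182 + l) (b(l) = (l + 102)/(182 + l) = (102 + l)/(182 + l))
(T(38) + 434071)/(b(-415) + J(376, 274)) = (38 + 434071)/((102 - 415)/(182 - 415) + (274 + 376)) = 434109/(-313/(-233) + 650) = 434109/(-1/233*(-313) + 650) = 434109/(313/233 + 650) = 434109/(151763/233) = 434109*(233/151763) = 101147397/151763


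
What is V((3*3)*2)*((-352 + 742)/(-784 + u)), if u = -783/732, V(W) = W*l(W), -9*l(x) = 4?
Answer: 761280/191557 ≈ 3.9742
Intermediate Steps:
l(x) = -4/9 (l(x) = -⅑*4 = -4/9)
V(W) = -4*W/9 (V(W) = W*(-4/9) = -4*W/9)
u = -261/244 (u = -783*1/732 = -261/244 ≈ -1.0697)
V((3*3)*2)*((-352 + 742)/(-784 + u)) = (-4*3*3*2/9)*((-352 + 742)/(-784 - 261/244)) = (-4*2)*(390/(-191557/244)) = (-4/9*18)*(390*(-244/191557)) = -8*(-95160/191557) = 761280/191557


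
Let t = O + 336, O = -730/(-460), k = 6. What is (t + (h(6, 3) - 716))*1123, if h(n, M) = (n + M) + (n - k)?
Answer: -19083139/46 ≈ -4.1485e+5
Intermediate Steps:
O = 73/46 (O = -730*(-1/460) = 73/46 ≈ 1.5870)
t = 15529/46 (t = 73/46 + 336 = 15529/46 ≈ 337.59)
h(n, M) = -6 + M + 2*n (h(n, M) = (n + M) + (n - 1*6) = (M + n) + (n - 6) = (M + n) + (-6 + n) = -6 + M + 2*n)
(t + (h(6, 3) - 716))*1123 = (15529/46 + ((-6 + 3 + 2*6) - 716))*1123 = (15529/46 + ((-6 + 3 + 12) - 716))*1123 = (15529/46 + (9 - 716))*1123 = (15529/46 - 707)*1123 = -16993/46*1123 = -19083139/46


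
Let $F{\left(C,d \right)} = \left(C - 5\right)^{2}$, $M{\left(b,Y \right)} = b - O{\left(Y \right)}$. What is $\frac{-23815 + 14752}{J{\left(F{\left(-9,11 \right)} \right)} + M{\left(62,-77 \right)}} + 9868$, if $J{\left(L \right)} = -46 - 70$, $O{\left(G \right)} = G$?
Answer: $\frac{217901}{23} \approx 9474.0$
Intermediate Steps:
$M{\left(b,Y \right)} = b - Y$
$F{\left(C,d \right)} = \left(-5 + C\right)^{2}$
$J{\left(L \right)} = -116$
$\frac{-23815 + 14752}{J{\left(F{\left(-9,11 \right)} \right)} + M{\left(62,-77 \right)}} + 9868 = \frac{-23815 + 14752}{-116 + \left(62 - -77\right)} + 9868 = - \frac{9063}{-116 + \left(62 + 77\right)} + 9868 = - \frac{9063}{-116 + 139} + 9868 = - \frac{9063}{23} + 9868 = \frac{217901}{23}$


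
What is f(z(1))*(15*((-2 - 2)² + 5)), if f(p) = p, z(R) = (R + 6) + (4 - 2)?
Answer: 2835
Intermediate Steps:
z(R) = 8 + R (z(R) = (6 + R) + 2 = 8 + R)
f(z(1))*(15*((-2 - 2)² + 5)) = (8 + 1)*(15*((-2 - 2)² + 5)) = 9*(15*((-4)² + 5)) = 9*(15*(16 + 5)) = 9*(15*21) = 9*315 = 2835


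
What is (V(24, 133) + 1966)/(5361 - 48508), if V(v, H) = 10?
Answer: -152/3319 ≈ -0.045797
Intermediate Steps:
(V(24, 133) + 1966)/(5361 - 48508) = (10 + 1966)/(5361 - 48508) = 1976/(-43147) = 1976*(-1/43147) = -152/3319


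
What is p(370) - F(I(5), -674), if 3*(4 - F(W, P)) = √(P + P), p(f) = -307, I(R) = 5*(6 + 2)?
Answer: -311 + 2*I*√337/3 ≈ -311.0 + 12.238*I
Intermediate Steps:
I(R) = 40 (I(R) = 5*8 = 40)
F(W, P) = 4 - √2*√P/3 (F(W, P) = 4 - √(P + P)/3 = 4 - √2*√P/3)
p(370) - F(I(5), -674) = -307 - (4 - √2*√(-674)/3) = -307 - (4 - √2*I*√674/3) = -307 - (4 - 2*I*√337/3) = -307 + (-4 + 2*I*√337/3) = -311 + 2*I*√337/3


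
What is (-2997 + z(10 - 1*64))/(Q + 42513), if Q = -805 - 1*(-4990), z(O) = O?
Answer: -1017/15566 ≈ -0.065335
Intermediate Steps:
Q = 4185 (Q = -805 + 4990 = 4185)
(-2997 + z(10 - 1*64))/(Q + 42513) = (-2997 + (10 - 1*64))/(4185 + 42513) = (-2997 + (10 - 64))/46698 = (-2997 - 54)*(1/46698) = -3051*1/46698 = -1017/15566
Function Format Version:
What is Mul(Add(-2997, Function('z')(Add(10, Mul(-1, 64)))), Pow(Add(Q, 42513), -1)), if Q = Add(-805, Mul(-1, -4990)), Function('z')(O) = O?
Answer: Rational(-1017, 15566) ≈ -0.065335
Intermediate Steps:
Q = 4185 (Q = Add(-805, 4990) = 4185)
Mul(Add(-2997, Function('z')(Add(10, Mul(-1, 64)))), Pow(Add(Q, 42513), -1)) = Mul(Add(-2997, Add(10, Mul(-1, 64))), Pow(Add(4185, 42513), -1)) = Mul(Add(-2997, Add(10, -64)), Pow(46698, -1)) = Mul(Add(-2997, -54), Rational(1, 46698)) = Mul(-3051, Rational(1, 46698)) = Rational(-1017, 15566)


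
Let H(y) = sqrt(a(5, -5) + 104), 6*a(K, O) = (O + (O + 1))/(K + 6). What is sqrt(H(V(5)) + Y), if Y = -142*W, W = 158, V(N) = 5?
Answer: sqrt(-10859024 + 22*sqrt(50270))/22 ≈ 149.75*I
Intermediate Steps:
a(K, O) = (1 + 2*O)/(6*(6 + K)) (a(K, O) = ((O + (O + 1))/(K + 6))/6 = ((O + (1 + O))/(6 + K))/6 = ((1 + 2*O)/(6 + K))/6 = (1 + 2*O)/(6*(6 + K)))
Y = -22436 (Y = -142*158 = -22436)
H(y) = sqrt(50270)/22 (H(y) = sqrt((1 + 2*(-5))/(6*(6 + 5)) + 104) = sqrt((1/6)*(1 - 10)/11 + 104) = sqrt((1/6)*(1/11)*(-9) + 104) = sqrt(-3/22 + 104) = sqrt(2285/22) = sqrt(50270)/22)
sqrt(H(V(5)) + Y) = sqrt(sqrt(50270)/22 - 22436) = sqrt(-22436 + sqrt(50270)/22)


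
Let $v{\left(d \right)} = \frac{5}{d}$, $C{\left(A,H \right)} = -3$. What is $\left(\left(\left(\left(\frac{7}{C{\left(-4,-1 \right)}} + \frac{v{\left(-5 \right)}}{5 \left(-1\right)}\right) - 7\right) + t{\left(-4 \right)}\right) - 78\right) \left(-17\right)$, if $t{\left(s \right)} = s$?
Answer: $\frac{23239}{15} \approx 1549.3$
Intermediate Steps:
$\left(\left(\left(\left(\frac{7}{C{\left(-4,-1 \right)}} + \frac{v{\left(-5 \right)}}{5 \left(-1\right)}\right) - 7\right) + t{\left(-4 \right)}\right) - 78\right) \left(-17\right) = \left(\left(\left(\left(\frac{7}{-3} + \frac{5 \frac{1}{-5}}{5 \left(-1\right)}\right) - 7\right) - 4\right) - 78\right) \left(-17\right) = \left(\left(\left(\left(7 \left(- \frac{1}{3}\right) + \frac{5 \left(- \frac{1}{5}\right)}{-5}\right) - 7\right) - 4\right) - 78\right) \left(-17\right) = \left(\left(\left(\left(- \frac{7}{3} - - \frac{1}{5}\right) - 7\right) - 4\right) - 78\right) \left(-17\right) = \left(\left(\left(\left(- \frac{7}{3} + \frac{1}{5}\right) - 7\right) - 4\right) - 78\right) \left(-17\right) = \left(\left(\left(- \frac{32}{15} - 7\right) - 4\right) - 78\right) \left(-17\right) = \left(\left(- \frac{137}{15} - 4\right) - 78\right) \left(-17\right) = \left(- \frac{197}{15} - 78\right) \left(-17\right) = \left(- \frac{1367}{15}\right) \left(-17\right) = \frac{23239}{15}$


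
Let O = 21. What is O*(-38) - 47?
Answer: -845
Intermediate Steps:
O*(-38) - 47 = 21*(-38) - 47 = -798 - 47 = -845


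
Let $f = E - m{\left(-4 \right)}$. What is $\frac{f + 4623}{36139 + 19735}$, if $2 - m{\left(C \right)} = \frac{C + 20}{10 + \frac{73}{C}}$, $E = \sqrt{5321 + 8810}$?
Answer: $\frac{152429}{1843842} + \frac{\sqrt{14131}}{55874} \approx 0.084797$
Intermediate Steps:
$E = \sqrt{14131} \approx 118.87$
$m{\left(C \right)} = 2 - \frac{20 + C}{10 + \frac{73}{C}}$ ($m{\left(C \right)} = 2 - \frac{C + 20}{10 + \frac{73}{C}} = 2 - \frac{20 + C}{10 + \frac{73}{C}}$)
$f = - \frac{130}{33} + \sqrt{14131}$ ($f = \sqrt{14131} - \frac{146 - \left(-4\right)^{2}}{73 + 10 \left(-4\right)} = \sqrt{14131} - \frac{146 - 16}{73 - 40} = \sqrt{14131} - \frac{146 - 16}{33} = \sqrt{14131} - \frac{1}{33} \cdot 130 = \sqrt{14131} - \frac{130}{33} = - \frac{130}{33} + \sqrt{14131} \approx 114.93$)
$\frac{f + 4623}{36139 + 19735} = \frac{\left(- \frac{130}{33} + \sqrt{14131}\right) + 4623}{36139 + 19735} = \frac{\frac{152429}{33} + \sqrt{14131}}{55874} = \left(\frac{152429}{33} + \sqrt{14131}\right) \frac{1}{55874} = \frac{152429}{1843842} + \frac{\sqrt{14131}}{55874}$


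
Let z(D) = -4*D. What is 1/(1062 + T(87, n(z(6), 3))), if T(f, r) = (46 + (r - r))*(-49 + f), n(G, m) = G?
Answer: 1/2810 ≈ 0.00035587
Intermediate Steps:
T(f, r) = -2254 + 46*f (T(f, r) = (46 + 0)*(-49 + f) = 46*(-49 + f) = -2254 + 46*f)
1/(1062 + T(87, n(z(6), 3))) = 1/(1062 + (-2254 + 46*87)) = 1/(1062 + (-2254 + 4002)) = 1/(1062 + 1748) = 1/2810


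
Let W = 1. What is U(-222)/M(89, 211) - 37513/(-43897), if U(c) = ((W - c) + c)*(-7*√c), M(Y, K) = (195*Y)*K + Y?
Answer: 5359/6271 - I*√222/523142 ≈ 0.85457 - 2.8481e-5*I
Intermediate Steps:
M(Y, K) = Y + 195*K*Y (M(Y, K) = 195*K*Y + Y = Y + 195*K*Y)
U(c) = -7*√c (U(c) = ((1 - c) + c)*(-7*√c) = 1*(-7*√c) = -7*√c)
U(-222)/M(89, 211) - 37513/(-43897) = (-7*I*√222)/((89*(1 + 195*211))) - 37513/(-43897) = (-7*I*√222)/((89*(1 + 41145))) - 37513*(-1/43897) = (-7*I*√222)/((89*41146)) + 5359/6271 = -7*I*√222/3661994 + 5359/6271 = -7*I*√222*(1/3661994) + 5359/6271 = -I*√222/523142 + 5359/6271 = 5359/6271 - I*√222/523142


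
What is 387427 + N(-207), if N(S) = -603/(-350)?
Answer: 135600053/350 ≈ 3.8743e+5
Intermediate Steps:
N(S) = 603/350 (N(S) = -603*(-1/350) = 603/350)
387427 + N(-207) = 387427 + 603/350 = 135600053/350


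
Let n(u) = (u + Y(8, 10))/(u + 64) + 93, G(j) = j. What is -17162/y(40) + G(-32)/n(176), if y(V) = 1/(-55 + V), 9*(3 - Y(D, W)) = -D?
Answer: 52129248450/202499 ≈ 2.5743e+5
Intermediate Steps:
Y(D, W) = 3 + D/9 (Y(D, W) = 3 - (-1)*D/9 = 3 + D/9)
n(u) = 93 + (35/9 + u)/(64 + u) (n(u) = (u + (3 + (⅑)*8))/(u + 64) + 93 = (u + (3 + 8/9))/(64 + u) + 93 = (u + 35/9)/(64 + u) + 93 = (35/9 + u)/(64 + u) + 93 = 93 + (35/9 + u)/(64 + u))
-17162/y(40) + G(-32)/n(176) = -17162/(1/(-55 + 40)) - 32*9*(64 + 176)/(53603 + 846*176) = -17162/(1/(-15)) - 32*2160/(53603 + 148896) = -17162/(-1/15) - 32/((⅑)*(1/240)*202499) = -17162*(-15) - 32/202499/2160 = 257430 - 32*2160/202499 = 257430 - 69120/202499 = 52129248450/202499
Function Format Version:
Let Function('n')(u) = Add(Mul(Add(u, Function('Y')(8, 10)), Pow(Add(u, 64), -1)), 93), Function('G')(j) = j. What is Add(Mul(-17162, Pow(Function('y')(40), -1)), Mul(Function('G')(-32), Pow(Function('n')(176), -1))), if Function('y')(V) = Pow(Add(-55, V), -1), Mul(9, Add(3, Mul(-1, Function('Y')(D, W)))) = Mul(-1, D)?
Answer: Rational(52129248450, 202499) ≈ 2.5743e+5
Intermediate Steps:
Function('Y')(D, W) = Add(3, Mul(Rational(1, 9), D)) (Function('Y')(D, W) = Add(3, Mul(Rational(-1, 9), Mul(-1, D))) = Add(3, Mul(Rational(1, 9), D)))
Function('n')(u) = Add(93, Mul(Pow(Add(64, u), -1), Add(Rational(35, 9), u))) (Function('n')(u) = Add(Mul(Add(u, Add(3, Mul(Rational(1, 9), 8))), Pow(Add(u, 64), -1)), 93) = Add(Mul(Add(u, Add(3, Rational(8, 9))), Pow(Add(64, u), -1)), 93) = Add(Mul(Add(u, Rational(35, 9)), Pow(Add(64, u), -1)), 93) = Add(Mul(Add(Rational(35, 9), u), Pow(Add(64, u), -1)), 93) = Add(Mul(Pow(Add(64, u), -1), Add(Rational(35, 9), u)), 93) = Add(93, Mul(Pow(Add(64, u), -1), Add(Rational(35, 9), u))))
Add(Mul(-17162, Pow(Function('y')(40), -1)), Mul(Function('G')(-32), Pow(Function('n')(176), -1))) = Add(Mul(-17162, Pow(Pow(Add(-55, 40), -1), -1)), Mul(-32, Pow(Mul(Rational(1, 9), Pow(Add(64, 176), -1), Add(53603, Mul(846, 176))), -1))) = Add(Mul(-17162, Pow(Pow(-15, -1), -1)), Mul(-32, Pow(Mul(Rational(1, 9), Pow(240, -1), Add(53603, 148896)), -1))) = Add(Mul(-17162, Pow(Rational(-1, 15), -1)), Mul(-32, Pow(Mul(Rational(1, 9), Rational(1, 240), 202499), -1))) = Add(Mul(-17162, -15), Mul(-32, Pow(Rational(202499, 2160), -1))) = Add(257430, Mul(-32, Rational(2160, 202499))) = Add(257430, Rational(-69120, 202499)) = Rational(52129248450, 202499)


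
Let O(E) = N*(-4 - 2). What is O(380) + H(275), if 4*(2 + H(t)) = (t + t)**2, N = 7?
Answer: 75581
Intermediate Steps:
H(t) = -2 + t**2 (H(t) = -2 + (t + t)**2/4 = -2 + (2*t)**2/4 = -2 + (4*t**2)/4 = -2 + t**2)
O(E) = -42 (O(E) = 7*(-4 - 2) = 7*(-6) = -42)
O(380) + H(275) = -42 + (-2 + 275**2) = -42 + (-2 + 75625) = -42 + 75623 = 75581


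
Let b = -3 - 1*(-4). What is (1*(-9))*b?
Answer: -9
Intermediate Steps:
b = 1 (b = -3 + 4 = 1)
(1*(-9))*b = (1*(-9))*1 = -9*1 = -9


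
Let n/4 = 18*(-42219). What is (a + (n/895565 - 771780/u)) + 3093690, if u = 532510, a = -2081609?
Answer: 4387785497859607/4335430165 ≈ 1.0121e+6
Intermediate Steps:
n = -3039768 (n = 4*(18*(-42219)) = 4*(-759942) = -3039768)
(a + (n/895565 - 771780/u)) + 3093690 = (-2081609 + (-3039768/895565 - 771780/532510)) + 3093690 = (-2081609 + (-3039768*1/895565 - 771780*1/532510)) + 3093690 = (-2081609 + (-3039768/895565 - 77178/53251)) + 3093690 = (-2081609 - 20998963758/4335430165) + 3093690 = -9024691449299243/4335430165 + 3093690 = 4387785497859607/4335430165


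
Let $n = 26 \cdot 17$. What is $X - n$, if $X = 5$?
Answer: $-437$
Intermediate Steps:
$n = 442$
$X - n = 5 - 442 = -437$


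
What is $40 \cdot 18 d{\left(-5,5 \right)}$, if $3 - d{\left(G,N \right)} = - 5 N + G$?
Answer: $23760$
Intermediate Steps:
$d{\left(G,N \right)} = 3 - G + 5 N$ ($d{\left(G,N \right)} = 3 - \left(- 5 N + G\right) = 3 - \left(G - 5 N\right) = 3 - G + 5 N$)
$40 \cdot 18 d{\left(-5,5 \right)} = 40 \cdot 18 \left(3 - -5 + 5 \cdot 5\right) = 720 \left(3 + 5 + 25\right) = 720 \cdot 33 = 23760$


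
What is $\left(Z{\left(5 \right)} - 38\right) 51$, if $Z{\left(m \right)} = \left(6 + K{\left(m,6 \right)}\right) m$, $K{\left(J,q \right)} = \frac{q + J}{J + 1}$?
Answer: $\frac{119}{2} \approx 59.5$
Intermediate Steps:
$K{\left(J,q \right)} = \frac{J + q}{1 + J}$
$Z{\left(m \right)} = m \left(6 + \frac{6 + m}{1 + m}\right)$ ($Z{\left(m \right)} = \left(6 + \frac{m + 6}{1 + m}\right) m = \left(6 + \frac{6 + m}{1 + m}\right) m = m \left(6 + \frac{6 + m}{1 + m}\right)$)
$\left(Z{\left(5 \right)} - 38\right) 51 = \left(\frac{5 \left(12 + 7 \cdot 5\right)}{1 + 5} - 38\right) 51 = \left(\frac{5 \left(12 + 35\right)}{6} - 38\right) 51 = \left(5 \cdot \frac{1}{6} \cdot 47 - 38\right) 51 = \left(\frac{235}{6} - 38\right) 51 = \frac{7}{6} \cdot 51 = \frac{119}{2}$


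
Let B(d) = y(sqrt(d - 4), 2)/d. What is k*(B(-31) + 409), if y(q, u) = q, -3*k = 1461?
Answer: -199183 + 487*I*sqrt(35)/31 ≈ -1.9918e+5 + 92.94*I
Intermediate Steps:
k = -487 (k = -1/3*1461 = -487)
B(d) = sqrt(-4 + d)/d (B(d) = sqrt(d - 4)/d = sqrt(-4 + d)/d)
k*(B(-31) + 409) = -487*(sqrt(-4 - 31)/(-31) + 409) = -487*(-I*sqrt(35)/31 + 409) = -487*(409 - I*sqrt(35)/31) = -199183 + 487*I*sqrt(35)/31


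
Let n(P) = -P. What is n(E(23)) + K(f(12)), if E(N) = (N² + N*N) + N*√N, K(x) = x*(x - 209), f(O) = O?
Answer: -3422 - 23*√23 ≈ -3532.3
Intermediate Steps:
K(x) = x*(-209 + x)
E(N) = N^(3/2) + 2*N² (E(N) = (N² + N²) + N^(3/2) = 2*N² + N^(3/2) = N^(3/2) + 2*N²)
n(E(23)) + K(f(12)) = -(23^(3/2) + 2*23²) + 12*(-209 + 12) = -(23*√23 + 2*529) + 12*(-197) = -(23*√23 + 1058) - 2364 = -(1058 + 23*√23) - 2364 = (-1058 - 23*√23) - 2364 = -3422 - 23*√23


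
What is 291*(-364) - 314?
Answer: -106238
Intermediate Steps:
291*(-364) - 314 = -105924 - 314 = -106238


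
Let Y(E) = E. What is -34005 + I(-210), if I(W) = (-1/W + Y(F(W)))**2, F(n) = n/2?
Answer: -1013462099/44100 ≈ -22981.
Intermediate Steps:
F(n) = n/2 (F(n) = n*(1/2) = n/2)
I(W) = (W/2 - 1/W)**2 (I(W) = (-1/W + W/2)**2 = (W/2 - 1/W)**2)
-34005 + I(-210) = -34005 + (1/4)*(-2 + (-210)**2)**2/(-210)**2 = -34005 + (1/4)*(1/44100)*(-2 + 44100)**2 = -34005 + (1/4)*(1/44100)*44098**2 = -34005 + (1/4)*(1/44100)*1944633604 = -34005 + 486158401/44100 = -1013462099/44100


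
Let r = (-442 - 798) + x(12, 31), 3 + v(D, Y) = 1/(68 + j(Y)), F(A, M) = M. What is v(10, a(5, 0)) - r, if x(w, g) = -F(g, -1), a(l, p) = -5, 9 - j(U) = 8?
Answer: 85285/69 ≈ 1236.0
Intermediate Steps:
j(U) = 1 (j(U) = 9 - 1*8 = 9 - 8 = 1)
v(D, Y) = -206/69 (v(D, Y) = -3 + 1/(68 + 1) = -3 + 1/69 = -206/69)
x(w, g) = 1 (x(w, g) = -1*(-1) = 1)
r = -1239 (r = (-442 - 798) + 1 = -1240 + 1 = -1239)
v(10, a(5, 0)) - r = -206/69 - 1*(-1239) = -206/69 + 1239 = 85285/69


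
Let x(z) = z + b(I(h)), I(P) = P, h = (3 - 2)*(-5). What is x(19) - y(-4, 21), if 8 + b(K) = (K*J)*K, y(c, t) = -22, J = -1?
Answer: 8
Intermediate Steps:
h = -5 (h = 1*(-5) = -5)
b(K) = -8 - K**2 (b(K) = -8 + (K*(-1))*K = -8 + (-K)*K = -8 - K**2)
x(z) = -33 + z (x(z) = z + (-8 - 1*(-5)**2) = z + (-8 - 1*25) = z + (-8 - 25) = z - 33 = -33 + z)
x(19) - y(-4, 21) = (-33 + 19) - 1*(-22) = -14 + 22 = 8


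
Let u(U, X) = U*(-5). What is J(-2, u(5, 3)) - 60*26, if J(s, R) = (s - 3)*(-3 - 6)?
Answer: -1515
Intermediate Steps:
u(U, X) = -5*U
J(s, R) = 27 - 9*s (J(s, R) = (-3 + s)*(-9) = 27 - 9*s)
J(-2, u(5, 3)) - 60*26 = (27 - 9*(-2)) - 60*26 = (27 + 18) - 1560 = 45 - 1560 = -1515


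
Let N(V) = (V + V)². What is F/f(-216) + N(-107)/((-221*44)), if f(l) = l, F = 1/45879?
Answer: -113458035367/24090879384 ≈ -4.7096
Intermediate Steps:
F = 1/45879 ≈ 2.1796e-5
N(V) = 4*V² (N(V) = (2*V)² = 4*V²)
F/f(-216) + N(-107)/((-221*44)) = (1/45879)/(-216) + (4*(-107)²)/((-221*44)) = (1/45879)*(-1/216) + (4*11449)/(-9724) = -1/9909864 + 45796*(-1/9724) = -1/9909864 - 11449/2431 = -113458035367/24090879384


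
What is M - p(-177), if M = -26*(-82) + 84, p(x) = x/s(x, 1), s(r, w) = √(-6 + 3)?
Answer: 2216 - 59*I*√3 ≈ 2216.0 - 102.19*I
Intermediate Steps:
s(r, w) = I*√3 (s(r, w) = √(-3) = I*√3)
p(x) = -I*x*√3/3 (p(x) = x/((I*√3)) = x*(-I*√3/3) = -I*x*√3/3)
M = 2216 (M = 2132 + 84 = 2216)
M - p(-177) = 2216 - (-1)*I*(-177)*√3/3 = 2216 - 59*I*√3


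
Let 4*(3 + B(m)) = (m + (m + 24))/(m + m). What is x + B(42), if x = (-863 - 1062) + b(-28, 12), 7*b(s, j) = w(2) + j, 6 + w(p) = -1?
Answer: -53955/28 ≈ -1927.0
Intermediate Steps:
w(p) = -7 (w(p) = -6 - 1 = -7)
b(s, j) = -1 + j/7 (b(s, j) = (-7 + j)/7 = -1 + j/7)
B(m) = -3 + (24 + 2*m)/(8*m) (B(m) = -3 + ((m + (m + 24))/(m + m))/4 = -3 + ((m + (24 + m))/((2*m)))/4 = -3 + ((24 + 2*m)*(1/(2*m)))/4 = -3 + ((24 + 2*m)/(2*m))/4 = -3 + (24 + 2*m)/(8*m))
x = -13470/7 (x = (-863 - 1062) + (-1 + (1/7)*12) = -1925 + (-1 + 12/7) = -1925 + 5/7 = -13470/7 ≈ -1924.3)
x + B(42) = -13470/7 + (-11/4 + 3/42) = -13470/7 + (-11/4 + 3*(1/42)) = -13470/7 + (-11/4 + 1/14) = -13470/7 - 75/28 = -53955/28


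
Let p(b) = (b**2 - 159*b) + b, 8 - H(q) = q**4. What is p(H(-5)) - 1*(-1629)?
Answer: 479804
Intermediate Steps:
H(q) = 8 - q**4
p(b) = b**2 - 158*b
p(H(-5)) - 1*(-1629) = (8 - 1*(-5)**4)*(-158 + (8 - 1*(-5)**4)) - 1*(-1629) = (8 - 1*625)*(-158 + (8 - 1*625)) + 1629 = (8 - 625)*(-158 + (8 - 625)) + 1629 = -617*(-158 - 617) + 1629 = -617*(-775) + 1629 = 478175 + 1629 = 479804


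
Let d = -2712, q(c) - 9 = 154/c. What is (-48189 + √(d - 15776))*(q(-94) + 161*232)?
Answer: -84614583210/47 + 3511780*I*√4622/47 ≈ -1.8003e+9 + 5.0798e+6*I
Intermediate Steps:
q(c) = 9 + 154/c
(-48189 + √(d - 15776))*(q(-94) + 161*232) = (-48189 + √(-2712 - 15776))*((9 + 154/(-94)) + 161*232) = (-48189 + √(-18488))*((9 + 154*(-1/94)) + 37352) = (-48189 + 2*I*√4622)*((9 - 77/47) + 37352) = (-48189 + 2*I*√4622)*(346/47 + 37352) = (-48189 + 2*I*√4622)*(1755890/47) = -84614583210/47 + 3511780*I*√4622/47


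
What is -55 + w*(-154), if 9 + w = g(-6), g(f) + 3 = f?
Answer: 2717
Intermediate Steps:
g(f) = -3 + f
w = -18 (w = -9 + (-3 - 6) = -9 - 9 = -18)
-55 + w*(-154) = -55 - 18*(-154) = -55 + 2772 = 2717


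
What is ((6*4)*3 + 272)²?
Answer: 118336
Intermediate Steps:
((6*4)*3 + 272)² = (24*3 + 272)² = (72 + 272)² = 344² = 118336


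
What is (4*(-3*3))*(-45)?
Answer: 1620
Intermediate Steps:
(4*(-3*3))*(-45) = (4*(-9))*(-45) = -36*(-45) = 1620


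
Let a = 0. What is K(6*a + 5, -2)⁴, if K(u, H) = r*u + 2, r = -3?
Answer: 28561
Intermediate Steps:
K(u, H) = 2 - 3*u (K(u, H) = -3*u + 2 = 2 - 3*u)
K(6*a + 5, -2)⁴ = (2 - 3*(6*0 + 5))⁴ = (2 - 3*(0 + 5))⁴ = (2 - 3*5)⁴ = (2 - 15)⁴ = (-13)⁴ = 28561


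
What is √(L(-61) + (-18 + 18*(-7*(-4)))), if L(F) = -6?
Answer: 4*√30 ≈ 21.909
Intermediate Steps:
√(L(-61) + (-18 + 18*(-7*(-4)))) = √(-6 + (-18 + 18*(-7*(-4)))) = √(-6 + (-18 + 18*28)) = √(-6 + (-18 + 504)) = √(-6 + 486) = √480 = 4*√30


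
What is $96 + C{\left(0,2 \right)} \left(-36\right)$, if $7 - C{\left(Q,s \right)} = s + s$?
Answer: $-12$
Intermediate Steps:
$C{\left(Q,s \right)} = 7 - 2 s$ ($C{\left(Q,s \right)} = 7 - \left(s + s\right) = 7 - 2 s$)
$96 + C{\left(0,2 \right)} \left(-36\right) = 96 + \left(7 - 4\right) \left(-36\right) = 96 + 3 \left(-36\right) = 96 - 108 = -12$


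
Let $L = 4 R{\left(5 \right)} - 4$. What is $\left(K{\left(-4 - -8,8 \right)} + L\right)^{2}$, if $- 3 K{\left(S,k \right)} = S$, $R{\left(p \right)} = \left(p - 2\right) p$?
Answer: $\frac{26896}{9} \approx 2988.4$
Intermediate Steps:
$R{\left(p \right)} = p \left(-2 + p\right)$ ($R{\left(p \right)} = \left(-2 + p\right) p = p \left(-2 + p\right)$)
$K{\left(S,k \right)} = - \frac{S}{3}$
$L = 56$ ($L = 4 \cdot 5 \left(-2 + 5\right) - 4 = 4 \cdot 5 \cdot 3 - 4 = 4 \cdot 15 - 4 = 60 - 4 = 56$)
$\left(K{\left(-4 - -8,8 \right)} + L\right)^{2} = \left(- \frac{-4 - -8}{3} + 56\right)^{2} = \left(- \frac{-4 + 8}{3} + 56\right)^{2} = \left(\left(- \frac{1}{3}\right) 4 + 56\right)^{2} = \left(- \frac{4}{3} + 56\right)^{2} = \left(\frac{164}{3}\right)^{2} = \frac{26896}{9}$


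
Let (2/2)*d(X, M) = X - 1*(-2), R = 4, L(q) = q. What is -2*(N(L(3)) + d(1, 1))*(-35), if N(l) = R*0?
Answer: 210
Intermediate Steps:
d(X, M) = 2 + X (d(X, M) = X - 1*(-2) = X + 2 = 2 + X)
N(l) = 0 (N(l) = 4*0 = 0)
-2*(N(L(3)) + d(1, 1))*(-35) = -2*(0 + (2 + 1))*(-35) = -2*(0 + 3)*(-35) = -2*3*(-35) = -6*(-35) = 210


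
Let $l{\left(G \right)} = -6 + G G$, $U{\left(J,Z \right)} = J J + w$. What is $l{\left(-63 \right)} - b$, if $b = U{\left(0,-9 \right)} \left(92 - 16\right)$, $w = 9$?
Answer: $3279$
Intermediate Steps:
$U{\left(J,Z \right)} = 9 + J^{2}$ ($U{\left(J,Z \right)} = J J + 9 = J^{2} + 9 = 9 + J^{2}$)
$l{\left(G \right)} = -6 + G^{2}$
$b = 684$ ($b = \left(9 + 0^{2}\right) \left(92 - 16\right) = \left(9 + 0\right) 76 = 9 \cdot 76 = 684$)
$l{\left(-63 \right)} - b = \left(-6 + \left(-63\right)^{2}\right) - 684 = \left(-6 + 3969\right) - 684 = 3963 - 684 = 3279$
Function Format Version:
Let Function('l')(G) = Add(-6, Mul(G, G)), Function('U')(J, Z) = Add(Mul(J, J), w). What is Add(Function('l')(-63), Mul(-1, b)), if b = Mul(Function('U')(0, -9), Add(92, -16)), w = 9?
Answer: 3279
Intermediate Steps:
Function('U')(J, Z) = Add(9, Pow(J, 2)) (Function('U')(J, Z) = Add(Mul(J, J), 9) = Add(Pow(J, 2), 9) = Add(9, Pow(J, 2)))
Function('l')(G) = Add(-6, Pow(G, 2))
b = 684 (b = Mul(Add(9, Pow(0, 2)), Add(92, -16)) = Mul(Add(9, 0), 76) = Mul(9, 76) = 684)
Add(Function('l')(-63), Mul(-1, b)) = Add(Add(-6, Pow(-63, 2)), Mul(-1, 684)) = Add(Add(-6, 3969), -684) = Add(3963, -684) = 3279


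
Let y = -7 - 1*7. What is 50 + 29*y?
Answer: -356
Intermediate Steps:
y = -14 (y = -7 - 7 = -14)
50 + 29*y = 50 + 29*(-14) = 50 - 406 = -356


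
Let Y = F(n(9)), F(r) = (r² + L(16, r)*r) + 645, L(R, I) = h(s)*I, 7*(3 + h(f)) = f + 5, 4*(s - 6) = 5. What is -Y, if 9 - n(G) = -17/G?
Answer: -49844/81 ≈ -615.36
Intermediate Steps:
s = 29/4 (s = 6 + (¼)*5 = 6 + 5/4 = 29/4 ≈ 7.2500)
h(f) = -16/7 + f/7 (h(f) = -3 + (f + 5)/7 = -3 + (5 + f)/7 = -3 + (5/7 + f/7) = -16/7 + f/7)
L(R, I) = -5*I/4 (L(R, I) = (-16/7 + (⅐)*(29/4))*I = (-16/7 + 29/28)*I = -5*I/4)
n(G) = 9 + 17/G (n(G) = 9 - (-17)/G = 9 + 17/G)
F(r) = 645 - r²/4 (F(r) = (r² + (-5*r/4)*r) + 645 = (r² - 5*r²/4) + 645 = -r²/4 + 645 = 645 - r²/4)
Y = 49844/81 (Y = 645 - (9 + 17/9)²/4 = 645 - (98/9)²/4 = 645 - ¼*9604/81 = 645 - 2401/81 = 49844/81 ≈ 615.36)
-Y = -1*49844/81 = -49844/81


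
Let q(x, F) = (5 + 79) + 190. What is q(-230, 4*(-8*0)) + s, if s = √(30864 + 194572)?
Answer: 274 + 2*√56359 ≈ 748.80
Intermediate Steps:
q(x, F) = 274 (q(x, F) = 84 + 190 = 274)
s = 2*√56359 (s = √225436 = 2*√56359 ≈ 474.80)
q(-230, 4*(-8*0)) + s = 274 + 2*√56359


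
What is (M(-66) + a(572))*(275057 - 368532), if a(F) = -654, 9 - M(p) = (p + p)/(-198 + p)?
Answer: 120676225/2 ≈ 6.0338e+7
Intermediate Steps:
M(p) = 9 - 2*p/(-198 + p) (M(p) = 9 - (p + p)/(-198 + p) = 9 - 2*p/(-198 + p))
(M(-66) + a(572))*(275057 - 368532) = ((-1782 + 7*(-66))/(-198 - 66) - 654)*(275057 - 368532) = ((-1782 - 462)/(-264) - 654)*(-93475) = (-1/264*(-2244) - 654)*(-93475) = (17/2 - 654)*(-93475) = -1291/2*(-93475) = 120676225/2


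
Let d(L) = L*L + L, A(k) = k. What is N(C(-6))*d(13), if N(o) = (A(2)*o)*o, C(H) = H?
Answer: 13104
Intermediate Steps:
N(o) = 2*o² (N(o) = (2*o)*o = 2*o²)
d(L) = L + L² (d(L) = L² + L = L + L²)
N(C(-6))*d(13) = (2*(-6)²)*(13*(1 + 13)) = (2*36)*(13*14) = 72*182 = 13104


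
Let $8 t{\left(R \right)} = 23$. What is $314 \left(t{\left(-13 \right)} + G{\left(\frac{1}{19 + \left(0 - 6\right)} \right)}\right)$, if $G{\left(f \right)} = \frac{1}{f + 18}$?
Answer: $\frac{864913}{940} \approx 920.12$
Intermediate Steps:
$t{\left(R \right)} = \frac{23}{8}$ ($t{\left(R \right)} = \frac{1}{8} \cdot 23 = \frac{23}{8}$)
$G{\left(f \right)} = \frac{1}{18 + f}$
$314 \left(t{\left(-13 \right)} + G{\left(\frac{1}{19 + \left(0 - 6\right)} \right)}\right) = 314 \left(\frac{23}{8} + \frac{1}{18 + \frac{1}{19 + \left(0 - 6\right)}}\right) = 314 \left(\frac{23}{8} + \frac{1}{18 + \frac{1}{19 - 6}}\right) = 314 \left(\frac{23}{8} + \frac{1}{18 + \frac{1}{13}}\right) = 314 \left(\frac{23}{8} + \frac{1}{\frac{235}{13}}\right) = 314 \left(\frac{23}{8} + \frac{13}{235}\right) = 314 \cdot \frac{5509}{1880} = \frac{864913}{940}$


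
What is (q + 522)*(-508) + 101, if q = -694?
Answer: 87477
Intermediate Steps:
(q + 522)*(-508) + 101 = (-694 + 522)*(-508) + 101 = -172*(-508) + 101 = 87376 + 101 = 87477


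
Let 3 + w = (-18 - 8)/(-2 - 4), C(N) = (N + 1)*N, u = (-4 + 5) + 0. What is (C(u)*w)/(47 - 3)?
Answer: 2/33 ≈ 0.060606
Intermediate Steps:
u = 1 (u = 1 + 0 = 1)
C(N) = N*(1 + N) (C(N) = (1 + N)*N = N*(1 + N))
w = 4/3 (w = -3 + (-18 - 8)/(-2 - 4) = -3 - 26/(-6) = -3 - 26*(-⅙) = -3 + 13/3 = 4/3 ≈ 1.3333)
(C(u)*w)/(47 - 3) = ((1*(1 + 1))*(4/3))/(47 - 3) = ((1*2)*(4/3))/44 = (2*(4/3))*(1/44) = (8/3)*(1/44) = 2/33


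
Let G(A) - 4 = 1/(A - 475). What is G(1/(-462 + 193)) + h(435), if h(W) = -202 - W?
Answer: -80882477/127776 ≈ -633.00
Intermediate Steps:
G(A) = 4 + 1/(-475 + A) (G(A) = 4 + 1/(A - 475) = 4 + 1/(-475 + A))
G(1/(-462 + 193)) + h(435) = (-1899 + 4/(-462 + 193))/(-475 + 1/(-462 + 193)) + (-202 - 1*435) = (-1899 + 4/(-269))/(-475 + 1/(-269)) + (-202 - 435) = (-1899 + 4*(-1/269))/(-475 - 1/269) - 637 = (-1899 - 4/269)/(-127776/269) - 637 = -269/127776*(-510835/269) - 637 = 510835/127776 - 637 = -80882477/127776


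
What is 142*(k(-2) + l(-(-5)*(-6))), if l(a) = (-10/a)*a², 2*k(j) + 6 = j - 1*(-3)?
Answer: 42245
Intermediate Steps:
k(j) = -3/2 + j/2 (k(j) = -3 + (j - 1*(-3))/2 = -3 + (j + 3)/2 = -3 + (3 + j)/2 = -3 + (3/2 + j/2) = -3/2 + j/2)
l(a) = -10*a
142*(k(-2) + l(-(-5)*(-6))) = 142*((-3/2 + (½)*(-2)) - (-50)*(-1*(-6))) = 142*((-3/2 - 1) - (-50)*6) = 142*(-5/2 - 10*(-30)) = 142*(-5/2 + 300) = 142*(595/2) = 42245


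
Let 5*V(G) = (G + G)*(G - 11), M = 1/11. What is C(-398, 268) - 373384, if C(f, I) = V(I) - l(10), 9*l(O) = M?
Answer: -171187637/495 ≈ -3.4583e+5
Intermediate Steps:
M = 1/11 ≈ 0.090909
l(O) = 1/99 (l(O) = (1/9)*(1/11) = 1/99)
V(G) = 2*G*(-11 + G)/5 (V(G) = ((G + G)*(G - 11))/5 = ((2*G)*(-11 + G))/5 = (2*G*(-11 + G))/5 = 2*G*(-11 + G)/5)
C(f, I) = -1/99 + 2*I*(-11 + I)/5 (C(f, I) = 2*I*(-11 + I)/5 - 1*1/99 = 2*I*(-11 + I)/5 - 1/99 = -1/99 + 2*I*(-11 + I)/5)
C(-398, 268) - 373384 = (-1/99 + (2/5)*268*(-11 + 268)) - 373384 = (-1/99 + (2/5)*268*257) - 373384 = (-1/99 + 137752/5) - 373384 = 13637443/495 - 373384 = -171187637/495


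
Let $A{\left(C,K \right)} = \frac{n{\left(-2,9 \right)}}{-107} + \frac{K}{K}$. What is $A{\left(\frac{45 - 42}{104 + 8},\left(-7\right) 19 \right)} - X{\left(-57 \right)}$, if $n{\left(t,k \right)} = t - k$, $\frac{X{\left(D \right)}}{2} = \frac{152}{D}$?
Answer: $\frac{2066}{321} \approx 6.4361$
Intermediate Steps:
$X{\left(D \right)} = \frac{304}{D}$ ($X{\left(D \right)} = 2 \frac{152}{D} = \frac{304}{D}$)
$A{\left(C,K \right)} = \frac{118}{107}$ ($A{\left(C,K \right)} = \frac{-2 - 9}{-107} + \frac{K}{K} = \left(-2 - 9\right) \left(- \frac{1}{107}\right) + 1 = \left(-11\right) \left(- \frac{1}{107}\right) + 1 = \frac{11}{107} + 1 = \frac{118}{107}$)
$A{\left(\frac{45 - 42}{104 + 8},\left(-7\right) 19 \right)} - X{\left(-57 \right)} = \frac{118}{107} - \frac{304}{-57} = \frac{118}{107} - 304 \left(- \frac{1}{57}\right) = \frac{118}{107} - - \frac{16}{3} = \frac{118}{107} + \frac{16}{3} = \frac{2066}{321}$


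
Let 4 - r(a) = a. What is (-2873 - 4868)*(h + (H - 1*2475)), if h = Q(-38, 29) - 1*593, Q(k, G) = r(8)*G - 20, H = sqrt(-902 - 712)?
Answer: 24802164 - 7741*I*sqrt(1614) ≈ 2.4802e+7 - 3.1099e+5*I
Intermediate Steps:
H = I*sqrt(1614) (H = sqrt(-1614) = I*sqrt(1614) ≈ 40.175*I)
r(a) = 4 - a
Q(k, G) = -20 - 4*G (Q(k, G) = (4 - 1*8)*G - 20 = (4 - 8)*G - 20 = -4*G - 20 = -20 - 4*G)
h = -729 (h = (-20 - 4*29) - 1*593 = (-20 - 116) - 593 = -136 - 593 = -729)
(-2873 - 4868)*(h + (H - 1*2475)) = (-2873 - 4868)*(-729 + (I*sqrt(1614) - 1*2475)) = -7741*(-729 + (I*sqrt(1614) - 2475)) = -7741*(-729 + (-2475 + I*sqrt(1614))) = -7741*(-3204 + I*sqrt(1614)) = 24802164 - 7741*I*sqrt(1614)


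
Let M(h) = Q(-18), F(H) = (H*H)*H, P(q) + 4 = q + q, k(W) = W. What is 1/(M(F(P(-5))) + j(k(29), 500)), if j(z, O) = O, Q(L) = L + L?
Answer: 1/464 ≈ 0.0021552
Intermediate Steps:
P(q) = -4 + 2*q (P(q) = -4 + (q + q) = -4 + 2*q)
Q(L) = 2*L
F(H) = H**3 (F(H) = H**2*H = H**3)
M(h) = -36 (M(h) = 2*(-18) = -36)
1/(M(F(P(-5))) + j(k(29), 500)) = 1/(-36 + 500) = 1/464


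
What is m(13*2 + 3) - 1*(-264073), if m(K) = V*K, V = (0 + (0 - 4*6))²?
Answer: 280777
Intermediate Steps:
V = 576 (V = (0 + (0 - 24))² = (0 - 24)² = (-24)² = 576)
m(K) = 576*K
m(13*2 + 3) - 1*(-264073) = 576*(13*2 + 3) - 1*(-264073) = 576*(26 + 3) + 264073 = 576*29 + 264073 = 16704 + 264073 = 280777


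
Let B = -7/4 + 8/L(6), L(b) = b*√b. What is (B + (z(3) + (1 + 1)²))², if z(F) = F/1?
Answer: 12035/432 + 7*√6/3 ≈ 33.574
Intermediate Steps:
z(F) = F (z(F) = F*1 = F)
L(b) = b^(3/2)
B = -7/4 + 2*√6/9 (B = -7/4 + 8/(6^(3/2)) = -7*¼ + 8/((6*√6)) = -7/4 + 8*(√6/36) = -7/4 + 2*√6/9 ≈ -1.2057)
(B + (z(3) + (1 + 1)²))² = ((-7/4 + 2*√6/9) + (3 + (1 + 1)²))² = ((-7/4 + 2*√6/9) + (3 + 2²))² = ((-7/4 + 2*√6/9) + (3 + 4))² = ((-7/4 + 2*√6/9) + 7)² = (21/4 + 2*√6/9)²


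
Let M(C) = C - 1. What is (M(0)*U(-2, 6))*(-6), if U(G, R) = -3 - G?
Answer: -6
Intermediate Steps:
M(C) = -1 + C
(M(0)*U(-2, 6))*(-6) = ((-1 + 0)*(-3 - 1*(-2)))*(-6) = -(-3 + 2)*(-6) = -1*(-1)*(-6) = 1*(-6) = -6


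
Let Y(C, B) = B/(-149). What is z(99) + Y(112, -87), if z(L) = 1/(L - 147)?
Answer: 4027/7152 ≈ 0.56306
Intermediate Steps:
Y(C, B) = -B/149 (Y(C, B) = B*(-1/149) = -B/149)
z(L) = 1/(-147 + L)
z(99) + Y(112, -87) = 1/(-147 + 99) - 1/149*(-87) = 1/(-48) + 87/149 = -1/48 + 87/149 = 4027/7152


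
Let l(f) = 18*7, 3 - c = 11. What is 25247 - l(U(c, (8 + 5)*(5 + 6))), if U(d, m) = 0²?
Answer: 25121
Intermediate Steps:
c = -8 (c = 3 - 1*11 = 3 - 11 = -8)
U(d, m) = 0
l(f) = 126
25247 - l(U(c, (8 + 5)*(5 + 6))) = 25247 - 1*126 = 25247 - 126 = 25121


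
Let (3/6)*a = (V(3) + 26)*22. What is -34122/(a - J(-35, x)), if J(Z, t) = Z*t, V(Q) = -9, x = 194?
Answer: -17061/3769 ≈ -4.5267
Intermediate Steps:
a = 748 (a = 2*((-9 + 26)*22) = 2*(17*22) = 2*374 = 748)
-34122/(a - J(-35, x)) = -34122/(748 - (-35)*194) = -34122/(748 - 1*(-6790)) = -34122/(748 + 6790) = -34122/7538 = -34122*1/7538 = -17061/3769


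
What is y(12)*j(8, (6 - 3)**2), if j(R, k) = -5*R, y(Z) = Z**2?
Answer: -5760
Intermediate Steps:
y(12)*j(8, (6 - 3)**2) = 12**2*(-5*8) = 144*(-40) = -5760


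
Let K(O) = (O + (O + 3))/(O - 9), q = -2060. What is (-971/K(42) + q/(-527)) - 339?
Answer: -10750084/15283 ≈ -703.40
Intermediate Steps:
K(O) = (3 + 2*O)/(-9 + O) (K(O) = (O + (3 + O))/(-9 + O) = (3 + 2*O)/(-9 + O))
(-971/K(42) + q/(-527)) - 339 = (-971*(-9 + 42)/(3 + 2*42) - 2060/(-527)) - 339 = (-971*33/(3 + 84) - 2060*(-1/527)) - 339 = (-971/((1/33)*87) + 2060/527) - 339 = (-971/29/11 + 2060/527) - 339 = (-971*11/29 + 2060/527) - 339 = (-10681/29 + 2060/527) - 339 = -5569147/15283 - 339 = -10750084/15283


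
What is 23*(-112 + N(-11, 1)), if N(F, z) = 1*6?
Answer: -2438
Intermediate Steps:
N(F, z) = 6
23*(-112 + N(-11, 1)) = 23*(-112 + 6) = 23*(-106) = -2438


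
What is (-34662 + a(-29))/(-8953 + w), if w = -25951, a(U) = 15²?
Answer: 34437/34904 ≈ 0.98662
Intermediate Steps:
a(U) = 225
(-34662 + a(-29))/(-8953 + w) = (-34662 + 225)/(-8953 - 25951) = -34437/(-34904) = -34437*(-1/34904) = 34437/34904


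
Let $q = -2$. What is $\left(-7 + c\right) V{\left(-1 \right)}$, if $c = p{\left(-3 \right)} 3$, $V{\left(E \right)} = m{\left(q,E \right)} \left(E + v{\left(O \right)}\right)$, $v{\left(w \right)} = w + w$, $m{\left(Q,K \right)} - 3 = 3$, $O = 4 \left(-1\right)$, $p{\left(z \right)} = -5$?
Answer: $1188$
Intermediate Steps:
$O = -4$
$m{\left(Q,K \right)} = 6$ ($m{\left(Q,K \right)} = 3 + 3 = 6$)
$v{\left(w \right)} = 2 w$
$V{\left(E \right)} = -48 + 6 E$ ($V{\left(E \right)} = 6 \left(E + 2 \left(-4\right)\right) = 6 \left(E - 8\right) = 6 \left(-8 + E\right) = -48 + 6 E$)
$c = -15$ ($c = \left(-5\right) 3 = -15$)
$\left(-7 + c\right) V{\left(-1 \right)} = \left(-7 - 15\right) \left(-48 + 6 \left(-1\right)\right) = - 22 \left(-48 - 6\right) = \left(-22\right) \left(-54\right) = 1188$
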